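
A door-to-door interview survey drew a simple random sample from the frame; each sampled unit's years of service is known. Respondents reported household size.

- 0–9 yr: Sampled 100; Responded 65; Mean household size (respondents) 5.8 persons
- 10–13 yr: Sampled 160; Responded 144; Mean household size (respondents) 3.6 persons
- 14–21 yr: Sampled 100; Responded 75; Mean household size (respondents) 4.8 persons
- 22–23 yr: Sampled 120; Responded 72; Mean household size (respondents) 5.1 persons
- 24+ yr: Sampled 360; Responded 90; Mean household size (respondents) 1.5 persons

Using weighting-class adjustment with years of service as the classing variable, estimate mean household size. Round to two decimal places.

3.32

Class response rates: 0–9 yr 65/100 = 65%, 10–13 yr 144/160 = 90%, 14–21 yr 75/100 = 75%, 22–23 yr 72/120 = 60%, 24+ yr 90/360 = 25%.
Inverse-response-rate weighting restores each class to its sampled count, so class totals weight by n_sampled:
  0–9 yr: 100 × 5.8 = 580
  10–13 yr: 160 × 3.6 = 576
  14–21 yr: 100 × 4.8 = 480
  22–23 yr: 120 × 5.1 = 612
  24+ yr: 360 × 1.5 = 540
Adjusted estimate = 2788 / 840 = 3.31905 → 3.32.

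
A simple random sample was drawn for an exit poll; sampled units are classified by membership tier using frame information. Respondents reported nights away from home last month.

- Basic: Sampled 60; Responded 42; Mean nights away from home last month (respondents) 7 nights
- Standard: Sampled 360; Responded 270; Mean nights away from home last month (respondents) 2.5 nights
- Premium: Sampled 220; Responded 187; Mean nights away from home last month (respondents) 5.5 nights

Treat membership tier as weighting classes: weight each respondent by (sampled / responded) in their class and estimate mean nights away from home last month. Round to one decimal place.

4.0

Response rates by class: Basic 42/60 = 70%, Standard 270/360 = 75%, Premium 187/220 = 85%.
Weighting each respondent by the inverse class response rate inflates each class back to its sampled size, so the class weight is n_sampled:
  Basic: 60 × 7 = 420
  Standard: 360 × 2.5 = 900
  Premium: 220 × 5.5 = 1210
Adjusted estimate = 2530 / 640 = 3.95312 → 4.0.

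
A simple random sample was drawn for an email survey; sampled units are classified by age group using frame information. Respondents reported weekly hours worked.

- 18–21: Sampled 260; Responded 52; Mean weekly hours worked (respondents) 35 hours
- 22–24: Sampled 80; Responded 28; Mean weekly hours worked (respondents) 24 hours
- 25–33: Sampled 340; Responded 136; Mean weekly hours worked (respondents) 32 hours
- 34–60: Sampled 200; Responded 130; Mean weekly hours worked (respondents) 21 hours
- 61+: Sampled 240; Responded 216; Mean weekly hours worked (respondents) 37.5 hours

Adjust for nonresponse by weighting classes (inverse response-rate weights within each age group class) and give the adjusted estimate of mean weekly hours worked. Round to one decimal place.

31.3

Class response rates: 18–21 52/260 = 20%, 22–24 28/80 = 35%, 25–33 136/340 = 40%, 34–60 130/200 = 65%, 61+ 216/240 = 90%.
Weighting each respondent by the inverse class response rate inflates each class back to its sampled size, so the class weight is n_sampled:
  18–21: 260 × 35 = 9100
  22–24: 80 × 24 = 1920
  25–33: 340 × 32 = 10,880
  34–60: 200 × 21 = 4200
  61+: 240 × 37.5 = 9000
Adjusted estimate = 35,100 / 1,120 = 31.3393 → 31.3.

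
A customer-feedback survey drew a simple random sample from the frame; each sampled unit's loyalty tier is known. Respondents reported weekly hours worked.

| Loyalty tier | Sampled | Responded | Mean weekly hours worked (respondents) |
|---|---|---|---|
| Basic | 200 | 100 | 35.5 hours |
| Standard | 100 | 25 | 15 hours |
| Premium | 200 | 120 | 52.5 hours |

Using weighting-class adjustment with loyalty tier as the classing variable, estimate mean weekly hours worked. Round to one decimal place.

Response rates by class: Basic 100/200 = 50%, Standard 25/100 = 25%, Premium 120/200 = 60%.
Inverse-response-rate weighting restores each class to its sampled count, so class totals weight by n_sampled:
  Basic: 200 × 35.5 = 7100
  Standard: 100 × 15 = 1500
  Premium: 200 × 52.5 = 10,500
Adjusted estimate = 19,100 / 500 = 38.2 → 38.2.

38.2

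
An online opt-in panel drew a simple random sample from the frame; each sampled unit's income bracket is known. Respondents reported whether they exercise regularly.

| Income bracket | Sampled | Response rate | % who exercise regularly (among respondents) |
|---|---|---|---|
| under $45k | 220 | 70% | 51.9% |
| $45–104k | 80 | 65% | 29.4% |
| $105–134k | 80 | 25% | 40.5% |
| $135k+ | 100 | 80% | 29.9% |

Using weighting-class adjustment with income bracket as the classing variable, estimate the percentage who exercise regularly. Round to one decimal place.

41.7%

Each respondent's weight = sampled/responded in their class; summing within a class gives n_sampled, so:
  under $45k: 220 × 51.9 = 11,418
  $45–104k: 80 × 29.4 = 2352
  $105–134k: 80 × 40.5 = 3240
  $135k+: 100 × 29.9 = 2990
Adjusted estimate = 20,000 / 480 = 41.6667 → 41.7%.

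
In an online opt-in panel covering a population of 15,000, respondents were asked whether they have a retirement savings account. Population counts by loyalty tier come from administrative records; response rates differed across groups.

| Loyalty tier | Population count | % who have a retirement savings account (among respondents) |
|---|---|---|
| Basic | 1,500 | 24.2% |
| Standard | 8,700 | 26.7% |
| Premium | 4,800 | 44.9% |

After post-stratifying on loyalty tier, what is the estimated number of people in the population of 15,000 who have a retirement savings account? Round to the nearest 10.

Estimated count per cell = population count × respondent percentage:
  Basic: 1,500 × 24.2% = 363
  Standard: 8,700 × 26.7% = 2322.9
  Premium: 4,800 × 44.9% = 2155.2
Estimated total = 4841.1 → 4,840.

4,840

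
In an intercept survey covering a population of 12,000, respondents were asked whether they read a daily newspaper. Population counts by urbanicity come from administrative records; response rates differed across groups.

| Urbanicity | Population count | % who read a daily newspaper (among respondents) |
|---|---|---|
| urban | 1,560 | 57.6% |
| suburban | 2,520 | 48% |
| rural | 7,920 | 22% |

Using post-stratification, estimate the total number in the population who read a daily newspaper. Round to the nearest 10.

Each cell contributes its population count × the respondent rate:
  urban: 1,560 × 57.6% = 898.56
  suburban: 2,520 × 48% = 1209.6
  rural: 7,920 × 22% = 1742.4
Estimated total = 3850.56 → 3,850.

3,850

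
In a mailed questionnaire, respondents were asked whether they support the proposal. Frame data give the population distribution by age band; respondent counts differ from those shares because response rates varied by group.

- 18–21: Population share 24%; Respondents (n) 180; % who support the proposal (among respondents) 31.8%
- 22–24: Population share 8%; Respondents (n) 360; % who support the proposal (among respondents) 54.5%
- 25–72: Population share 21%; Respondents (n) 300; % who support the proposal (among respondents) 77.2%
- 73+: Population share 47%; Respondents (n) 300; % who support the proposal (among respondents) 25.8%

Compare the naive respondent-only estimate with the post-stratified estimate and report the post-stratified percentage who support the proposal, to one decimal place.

Without adjustment, the pooled respondent share is:
  (180/1140)×31.8 + (360/1140)×54.5 + (300/1140)×77.2 + (300/1140)×25.8 = 49.3368%
Reweighting by population age band shares:
  0.24×31.8 + 0.08×54.5 + 0.21×77.2 + 0.47×25.8 = 40.33%

40.3%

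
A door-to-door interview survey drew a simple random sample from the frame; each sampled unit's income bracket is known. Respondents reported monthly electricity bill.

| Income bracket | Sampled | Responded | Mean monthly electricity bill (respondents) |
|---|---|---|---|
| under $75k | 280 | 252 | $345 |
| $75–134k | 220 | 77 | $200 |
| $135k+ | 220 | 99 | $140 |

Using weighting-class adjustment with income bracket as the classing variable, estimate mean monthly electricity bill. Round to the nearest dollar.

Response rates by class: under $75k 252/280 = 90%, $75–134k 77/220 = 35%, $135k+ 99/220 = 45%.
With weight = n_sampled/n_responded per class, the weighted class total is n_sampled:
  under $75k: 280 × 345 = 96,600
  $75–134k: 220 × 200 = 44,000
  $135k+: 220 × 140 = 30,800
Adjusted estimate = 171,400 / 720 = 238.056 → $238.

$238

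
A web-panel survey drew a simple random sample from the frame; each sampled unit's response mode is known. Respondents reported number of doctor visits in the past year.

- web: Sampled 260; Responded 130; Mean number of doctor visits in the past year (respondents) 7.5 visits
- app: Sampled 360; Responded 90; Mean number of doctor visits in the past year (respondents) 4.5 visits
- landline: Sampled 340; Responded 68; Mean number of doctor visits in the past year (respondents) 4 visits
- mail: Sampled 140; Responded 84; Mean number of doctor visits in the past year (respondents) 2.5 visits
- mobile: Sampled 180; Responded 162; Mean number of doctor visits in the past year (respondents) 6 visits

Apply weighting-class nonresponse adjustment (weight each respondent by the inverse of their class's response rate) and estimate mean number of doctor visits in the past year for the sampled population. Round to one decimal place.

5.0

Class response rates: web 130/260 = 50%, app 90/360 = 25%, landline 68/340 = 20%, mail 84/140 = 60%, mobile 162/180 = 90%.
Inverse-response-rate weighting restores each class to its sampled count, so class totals weight by n_sampled:
  web: 260 × 7.5 = 1950
  app: 360 × 4.5 = 1620
  landline: 340 × 4 = 1360
  mail: 140 × 2.5 = 350
  mobile: 180 × 6 = 1080
Adjusted estimate = 6360 / 1,280 = 4.96875 → 5.0.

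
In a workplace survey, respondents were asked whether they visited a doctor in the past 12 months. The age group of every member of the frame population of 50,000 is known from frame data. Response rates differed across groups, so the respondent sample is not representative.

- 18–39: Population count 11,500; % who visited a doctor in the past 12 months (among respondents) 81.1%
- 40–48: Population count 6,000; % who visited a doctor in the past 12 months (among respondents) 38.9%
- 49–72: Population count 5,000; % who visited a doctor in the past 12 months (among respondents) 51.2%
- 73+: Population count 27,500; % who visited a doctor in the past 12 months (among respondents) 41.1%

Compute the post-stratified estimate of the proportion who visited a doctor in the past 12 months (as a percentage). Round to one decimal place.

Reweight to the known age group distribution:
  18–39: (11,500/50,000) × 81.1 = 18.653
  40–48: (6,000/50,000) × 38.9 = 4.668
  49–72: (5,000/50,000) × 51.2 = 5.12
  73+: (27,500/50,000) × 41.1 = 22.605
Post-stratified estimate = 51.046 → 51.0%.

51.0%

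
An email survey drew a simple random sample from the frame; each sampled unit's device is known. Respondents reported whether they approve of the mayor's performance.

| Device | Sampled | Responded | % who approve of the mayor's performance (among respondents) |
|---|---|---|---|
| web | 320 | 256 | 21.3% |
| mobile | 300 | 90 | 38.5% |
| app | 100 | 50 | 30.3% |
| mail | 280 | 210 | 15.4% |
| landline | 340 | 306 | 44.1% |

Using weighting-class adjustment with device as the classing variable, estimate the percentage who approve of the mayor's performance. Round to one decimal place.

Class response rates: web 256/320 = 80%, mobile 90/300 = 30%, app 50/100 = 50%, mail 210/280 = 75%, landline 306/340 = 90%.
Weighting each respondent by the inverse class response rate inflates each class back to its sampled size, so the class weight is n_sampled:
  web: 320 × 21.3 = 6816
  mobile: 300 × 38.5 = 11,550
  app: 100 × 30.3 = 3030
  mail: 280 × 15.4 = 4312
  landline: 340 × 44.1 = 14,994
Adjusted estimate = 40,702 / 1,340 = 30.3746 → 30.4%.

30.4%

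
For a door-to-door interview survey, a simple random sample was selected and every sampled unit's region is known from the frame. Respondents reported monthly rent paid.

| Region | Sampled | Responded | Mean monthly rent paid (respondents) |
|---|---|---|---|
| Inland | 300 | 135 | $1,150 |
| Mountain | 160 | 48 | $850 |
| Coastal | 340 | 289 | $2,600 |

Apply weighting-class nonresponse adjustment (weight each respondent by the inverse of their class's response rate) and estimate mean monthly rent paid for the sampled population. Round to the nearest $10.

Class response rates: Inland 135/300 = 45%, Mountain 48/160 = 30%, Coastal 289/340 = 85%.
Each respondent's weight = sampled/responded in their class; summing within a class gives n_sampled, so:
  Inland: 300 × 1150 = 345,000
  Mountain: 160 × 850 = 136,000
  Coastal: 340 × 2600 = 884,000
Adjusted estimate = 1,365,000 / 800 = 1706.25 → $1,710.

$1,710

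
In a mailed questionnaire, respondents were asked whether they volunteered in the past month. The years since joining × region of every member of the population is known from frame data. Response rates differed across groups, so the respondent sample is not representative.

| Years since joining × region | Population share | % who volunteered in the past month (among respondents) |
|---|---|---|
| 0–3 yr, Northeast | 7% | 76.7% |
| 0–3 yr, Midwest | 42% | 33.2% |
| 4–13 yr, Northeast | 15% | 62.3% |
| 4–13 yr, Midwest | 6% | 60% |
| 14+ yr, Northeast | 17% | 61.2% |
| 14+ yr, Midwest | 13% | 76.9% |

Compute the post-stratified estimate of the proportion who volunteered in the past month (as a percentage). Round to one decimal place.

52.7%

Reweight to the known years since joining × region distribution:
  0–3 yr, Northeast: 0.07 × 76.7 = 5.369
  0–3 yr, Midwest: 0.42 × 33.2 = 13.944
  4–13 yr, Northeast: 0.15 × 62.3 = 9.345
  4–13 yr, Midwest: 0.06 × 60 = 3.6
  14+ yr, Northeast: 0.17 × 61.2 = 10.404
  14+ yr, Midwest: 0.13 × 76.9 = 9.997
Post-stratified estimate = 52.659 → 52.7%.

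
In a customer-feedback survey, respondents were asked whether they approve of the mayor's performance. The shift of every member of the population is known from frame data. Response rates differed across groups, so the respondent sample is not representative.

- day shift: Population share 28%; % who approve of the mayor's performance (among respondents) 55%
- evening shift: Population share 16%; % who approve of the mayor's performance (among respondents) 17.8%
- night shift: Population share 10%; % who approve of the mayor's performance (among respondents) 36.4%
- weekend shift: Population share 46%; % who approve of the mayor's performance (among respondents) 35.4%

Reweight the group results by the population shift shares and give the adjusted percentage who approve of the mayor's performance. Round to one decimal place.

Post-stratification weights by population share, not respondent share:
  day shift: 0.28 × 55 = 15.4
  evening shift: 0.16 × 17.8 = 2.848
  night shift: 0.1 × 36.4 = 3.64
  weekend shift: 0.46 × 35.4 = 16.284
Post-stratified estimate = 38.172 → 38.2%.

38.2%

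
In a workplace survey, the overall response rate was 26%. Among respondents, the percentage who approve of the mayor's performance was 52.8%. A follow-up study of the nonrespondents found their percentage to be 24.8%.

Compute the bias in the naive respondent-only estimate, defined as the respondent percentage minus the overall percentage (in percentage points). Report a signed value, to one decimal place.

+20.7 percentage points

Nonresponse fraction = 1 − 0.26 = 0.74.
Bias = (nonresponse fraction) × (respondent percentage − nonrespondent percentage)
     = 0.74 × (52.8 − 24.8) = 0.74 × 28 = 20.72.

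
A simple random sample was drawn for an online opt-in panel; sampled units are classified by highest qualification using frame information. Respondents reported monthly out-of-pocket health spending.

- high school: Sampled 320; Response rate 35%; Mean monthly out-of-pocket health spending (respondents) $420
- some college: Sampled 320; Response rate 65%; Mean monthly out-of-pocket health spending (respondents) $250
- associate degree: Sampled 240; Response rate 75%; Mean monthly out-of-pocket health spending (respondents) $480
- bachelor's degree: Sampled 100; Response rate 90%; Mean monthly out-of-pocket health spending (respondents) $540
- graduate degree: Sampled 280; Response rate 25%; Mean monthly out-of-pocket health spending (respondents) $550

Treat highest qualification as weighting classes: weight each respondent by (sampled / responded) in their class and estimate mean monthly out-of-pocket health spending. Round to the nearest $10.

Inverse-response-rate weighting restores each class to its sampled count, so class totals weight by n_sampled:
  high school: 320 × 420 = 134,400
  some college: 320 × 250 = 80,000
  associate degree: 240 × 480 = 115,200
  bachelor's degree: 100 × 540 = 54,000
  graduate degree: 280 × 550 = 154,000
Adjusted estimate = 537,600 / 1,260 = 426.667 → $430.

$430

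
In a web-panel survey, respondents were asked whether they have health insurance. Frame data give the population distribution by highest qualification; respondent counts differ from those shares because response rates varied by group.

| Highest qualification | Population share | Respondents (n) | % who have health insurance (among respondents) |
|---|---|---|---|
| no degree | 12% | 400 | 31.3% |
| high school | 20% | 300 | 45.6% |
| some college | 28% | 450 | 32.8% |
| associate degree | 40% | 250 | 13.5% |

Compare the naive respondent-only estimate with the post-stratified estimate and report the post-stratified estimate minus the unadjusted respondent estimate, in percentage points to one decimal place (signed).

-4.2 percentage points

Unadjusted (pooled respondent) estimate weights by respondent counts:
  (400/1400)×31.3 + (300/1400)×45.6 + (450/1400)×32.8 + (250/1400)×13.5 = 31.6679%
Post-stratifying to population shares instead:
  0.12×31.3 + 0.2×45.6 + 0.28×32.8 + 0.4×13.5 = 27.46%
Difference = 27.46 − 31.6679 = -4.2079 pp.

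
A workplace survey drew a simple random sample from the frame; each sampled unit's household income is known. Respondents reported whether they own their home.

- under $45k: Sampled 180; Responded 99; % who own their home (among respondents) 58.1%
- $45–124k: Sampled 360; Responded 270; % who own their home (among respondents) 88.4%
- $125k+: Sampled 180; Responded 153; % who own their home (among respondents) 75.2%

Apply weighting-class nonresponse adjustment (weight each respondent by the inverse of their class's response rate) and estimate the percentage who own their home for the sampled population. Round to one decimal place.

Response rates by class: under $45k 99/180 = 55%, $45–124k 270/360 = 75%, $125k+ 153/180 = 85%.
Inverse-response-rate weighting restores each class to its sampled count, so class totals weight by n_sampled:
  under $45k: 180 × 58.1 = 10,458
  $45–124k: 360 × 88.4 = 31824
  $125k+: 180 × 75.2 = 13,536
Adjusted estimate = 55,818 / 720 = 77.525 → 77.5%.

77.5%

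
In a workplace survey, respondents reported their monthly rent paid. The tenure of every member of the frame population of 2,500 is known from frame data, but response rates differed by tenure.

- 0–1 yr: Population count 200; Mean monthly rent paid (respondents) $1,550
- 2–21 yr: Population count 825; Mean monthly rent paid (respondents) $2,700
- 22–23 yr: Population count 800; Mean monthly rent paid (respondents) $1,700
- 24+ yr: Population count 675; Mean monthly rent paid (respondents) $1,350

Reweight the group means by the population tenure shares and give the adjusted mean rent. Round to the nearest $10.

Post-stratification weights by population share, not respondent share:
  0–1 yr: (200/2,500) × 1550 = 124
  2–21 yr: (825/2,500) × 2700 = 891
  22–23 yr: (800/2,500) × 1700 = 544
  24+ yr: (675/2,500) × 1350 = 364.5
Post-stratified estimate = 1923.5 → $1,920.

$1,920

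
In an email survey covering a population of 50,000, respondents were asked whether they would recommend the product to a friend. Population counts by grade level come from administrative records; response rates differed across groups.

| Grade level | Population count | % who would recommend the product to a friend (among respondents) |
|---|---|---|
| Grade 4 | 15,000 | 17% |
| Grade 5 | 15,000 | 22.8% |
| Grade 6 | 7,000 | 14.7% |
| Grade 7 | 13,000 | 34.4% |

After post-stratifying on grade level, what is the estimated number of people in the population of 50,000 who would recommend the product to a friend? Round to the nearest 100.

Apply each group's respondent rate to its population count:
  Grade 4: 15,000 × 17% = 2550
  Grade 5: 15,000 × 22.8% = 3420
  Grade 6: 7,000 × 14.7% = 1029
  Grade 7: 13,000 × 34.4% = 4472
Estimated total = 11,471 → 11,500.

11,500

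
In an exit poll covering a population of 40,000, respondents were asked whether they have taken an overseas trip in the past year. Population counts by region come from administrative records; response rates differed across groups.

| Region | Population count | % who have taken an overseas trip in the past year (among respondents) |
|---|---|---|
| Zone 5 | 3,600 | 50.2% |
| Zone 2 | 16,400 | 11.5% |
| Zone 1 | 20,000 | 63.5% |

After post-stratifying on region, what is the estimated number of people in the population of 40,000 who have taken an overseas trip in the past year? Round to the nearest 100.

16,400

Estimated count per cell = population count × respondent percentage:
  Zone 5: 3,600 × 50.2% = 1807.2
  Zone 2: 16,400 × 11.5% = 1886
  Zone 1: 20,000 × 63.5% = 12,700
Estimated total = 16393.2 → 16,400.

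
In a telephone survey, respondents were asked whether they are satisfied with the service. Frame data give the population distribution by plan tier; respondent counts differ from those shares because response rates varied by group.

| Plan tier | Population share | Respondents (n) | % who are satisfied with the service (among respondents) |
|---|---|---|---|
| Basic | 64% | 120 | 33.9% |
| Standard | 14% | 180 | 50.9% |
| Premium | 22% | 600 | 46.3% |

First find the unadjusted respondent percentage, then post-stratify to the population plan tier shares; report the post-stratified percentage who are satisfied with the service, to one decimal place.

Without adjustment, the pooled respondent share is:
  (120/900)×33.9 + (180/900)×50.9 + (600/900)×46.3 = 45.5667%
Reweighting by population plan tier shares:
  0.64×33.9 + 0.14×50.9 + 0.22×46.3 = 39.008%

39.0%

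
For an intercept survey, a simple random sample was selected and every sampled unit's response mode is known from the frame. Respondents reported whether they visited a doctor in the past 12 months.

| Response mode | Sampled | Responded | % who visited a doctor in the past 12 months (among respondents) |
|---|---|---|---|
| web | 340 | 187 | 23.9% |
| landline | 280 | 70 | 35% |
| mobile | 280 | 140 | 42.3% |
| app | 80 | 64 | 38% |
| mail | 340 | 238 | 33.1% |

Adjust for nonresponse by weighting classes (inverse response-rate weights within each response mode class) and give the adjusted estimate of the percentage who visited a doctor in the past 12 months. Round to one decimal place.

33.4%

Class response rates: web 187/340 = 55%, landline 70/280 = 25%, mobile 140/280 = 50%, app 64/80 = 80%, mail 238/340 = 70%.
With weight = n_sampled/n_responded per class, the weighted class total is n_sampled:
  web: 340 × 23.9 = 8126
  landline: 280 × 35 = 9800
  mobile: 280 × 42.3 = 11,844
  app: 80 × 38 = 3040
  mail: 340 × 33.1 = 11,254
Adjusted estimate = 44,064 / 1,320 = 33.3818 → 33.4%.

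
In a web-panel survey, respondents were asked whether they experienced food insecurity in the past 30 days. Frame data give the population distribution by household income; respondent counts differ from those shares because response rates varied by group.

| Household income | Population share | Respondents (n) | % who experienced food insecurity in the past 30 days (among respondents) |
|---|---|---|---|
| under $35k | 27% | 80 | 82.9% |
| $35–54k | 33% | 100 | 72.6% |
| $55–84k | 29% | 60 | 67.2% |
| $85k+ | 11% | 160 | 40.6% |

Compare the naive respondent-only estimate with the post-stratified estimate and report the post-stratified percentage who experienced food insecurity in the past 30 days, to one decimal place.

Unadjusted (pooled respondent) estimate weights by respondent counts:
  (80/400)×82.9 + (100/400)×72.6 + (60/400)×67.2 + (160/400)×40.6 = 61.05%
Post-stratified estimate weights by population shares:
  0.27×82.9 + 0.33×72.6 + 0.29×67.2 + 0.11×40.6 = 70.295%

70.3%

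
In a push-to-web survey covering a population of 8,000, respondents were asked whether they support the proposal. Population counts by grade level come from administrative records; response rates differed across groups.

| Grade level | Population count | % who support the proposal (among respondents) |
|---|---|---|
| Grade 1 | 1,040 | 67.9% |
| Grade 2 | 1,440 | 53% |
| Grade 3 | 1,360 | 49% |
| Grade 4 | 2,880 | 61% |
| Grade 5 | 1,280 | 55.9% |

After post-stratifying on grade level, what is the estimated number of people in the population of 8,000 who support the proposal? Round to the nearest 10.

Each cell contributes its population count × the respondent rate:
  Grade 1: 1,040 × 67.9% = 706.16
  Grade 2: 1,440 × 53% = 763.2
  Grade 3: 1,360 × 49% = 666.4
  Grade 4: 2,880 × 61% = 1756.8
  Grade 5: 1,280 × 55.9% = 715.52
Estimated total = 4608.08 → 4,610.

4,610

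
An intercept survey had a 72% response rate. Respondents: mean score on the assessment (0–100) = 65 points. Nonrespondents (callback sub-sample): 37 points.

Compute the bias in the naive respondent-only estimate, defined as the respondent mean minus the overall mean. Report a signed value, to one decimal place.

+7.8

Nonresponse fraction = 1 − 0.72 = 0.28.
Bias = (nonresponse fraction) × (respondent mean − nonrespondent mean)
     = 0.28 × (65 − 37) = 0.28 × 28 = 7.84.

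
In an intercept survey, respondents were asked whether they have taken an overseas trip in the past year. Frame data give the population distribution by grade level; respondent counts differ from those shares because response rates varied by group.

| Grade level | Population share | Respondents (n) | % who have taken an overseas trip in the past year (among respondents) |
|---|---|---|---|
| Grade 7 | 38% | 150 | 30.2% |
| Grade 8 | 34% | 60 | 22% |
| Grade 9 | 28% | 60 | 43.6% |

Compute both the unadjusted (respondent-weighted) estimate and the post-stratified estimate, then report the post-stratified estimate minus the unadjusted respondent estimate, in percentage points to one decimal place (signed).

Naive respondent-only estimate (weights = respondent counts):
  (150/270)×30.2 + (60/270)×22 + (60/270)×43.6 = 31.3556%
Reweighting by population grade level shares:
  0.38×30.2 + 0.34×22 + 0.28×43.6 = 31.164%
Difference = 31.164 − 31.3556 = -0.1916 pp.

-0.2 percentage points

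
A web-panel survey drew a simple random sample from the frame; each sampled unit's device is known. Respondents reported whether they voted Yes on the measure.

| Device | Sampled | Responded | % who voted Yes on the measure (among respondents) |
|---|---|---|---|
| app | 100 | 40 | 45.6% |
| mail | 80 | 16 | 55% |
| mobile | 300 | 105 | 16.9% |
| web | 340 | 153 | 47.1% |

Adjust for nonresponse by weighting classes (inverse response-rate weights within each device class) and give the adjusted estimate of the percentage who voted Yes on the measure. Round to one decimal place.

Response rates by class: app 40/100 = 40%, mail 16/80 = 20%, mobile 105/300 = 35%, web 153/340 = 45%.
Inverse-response-rate weighting restores each class to its sampled count, so class totals weight by n_sampled:
  app: 100 × 45.6 = 4560
  mail: 80 × 55 = 4400
  mobile: 300 × 16.9 = 5070
  web: 340 × 47.1 = 16,014
Adjusted estimate = 30,044 / 820 = 36.639 → 36.6%.

36.6%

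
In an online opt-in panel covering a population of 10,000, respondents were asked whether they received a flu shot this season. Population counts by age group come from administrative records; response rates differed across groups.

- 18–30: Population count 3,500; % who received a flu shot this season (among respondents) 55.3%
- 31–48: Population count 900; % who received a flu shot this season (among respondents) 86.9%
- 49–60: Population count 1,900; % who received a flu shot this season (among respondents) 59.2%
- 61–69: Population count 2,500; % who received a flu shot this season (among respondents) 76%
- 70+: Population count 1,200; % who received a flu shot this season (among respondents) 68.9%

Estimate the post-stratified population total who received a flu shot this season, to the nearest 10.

6,570

Each cell contributes its population count × the respondent rate:
  18–30: 3,500 × 55.3% = 1935.5
  31–48: 900 × 86.9% = 782.1
  49–60: 1,900 × 59.2% = 1124.8
  61–69: 2,500 × 76% = 1900
  70+: 1,200 × 68.9% = 826.8
Estimated total = 6569.2 → 6,570.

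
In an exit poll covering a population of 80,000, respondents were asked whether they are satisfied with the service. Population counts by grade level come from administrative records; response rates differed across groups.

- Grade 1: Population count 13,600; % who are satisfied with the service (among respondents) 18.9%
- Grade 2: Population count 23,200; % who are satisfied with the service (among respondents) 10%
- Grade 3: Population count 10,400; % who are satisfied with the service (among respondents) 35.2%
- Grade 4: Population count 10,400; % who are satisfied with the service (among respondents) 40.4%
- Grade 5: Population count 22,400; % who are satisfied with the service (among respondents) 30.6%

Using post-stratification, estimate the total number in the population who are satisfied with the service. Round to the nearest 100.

19,600

Each cell contributes its population count × the respondent rate:
  Grade 1: 13,600 × 18.9% = 2570.4
  Grade 2: 23,200 × 10% = 2320
  Grade 3: 10,400 × 35.2% = 3660.8
  Grade 4: 10,400 × 40.4% = 4201.6
  Grade 5: 22,400 × 30.6% = 6854.4
Estimated total = 19607.2 → 19,600.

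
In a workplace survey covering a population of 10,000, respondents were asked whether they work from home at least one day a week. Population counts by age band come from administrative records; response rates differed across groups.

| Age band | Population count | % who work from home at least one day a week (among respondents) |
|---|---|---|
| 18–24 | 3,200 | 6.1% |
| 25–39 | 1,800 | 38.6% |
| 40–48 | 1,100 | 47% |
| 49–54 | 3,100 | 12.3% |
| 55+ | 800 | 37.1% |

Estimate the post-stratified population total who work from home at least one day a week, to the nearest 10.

2,090

Each cell contributes its population count × the respondent rate:
  18–24: 3,200 × 6.1% = 195.2
  25–39: 1,800 × 38.6% = 694.8
  40–48: 1,100 × 47% = 517
  49–54: 3,100 × 12.3% = 381.3
  55+: 800 × 37.1% = 296.8
Estimated total = 2085.1 → 2,090.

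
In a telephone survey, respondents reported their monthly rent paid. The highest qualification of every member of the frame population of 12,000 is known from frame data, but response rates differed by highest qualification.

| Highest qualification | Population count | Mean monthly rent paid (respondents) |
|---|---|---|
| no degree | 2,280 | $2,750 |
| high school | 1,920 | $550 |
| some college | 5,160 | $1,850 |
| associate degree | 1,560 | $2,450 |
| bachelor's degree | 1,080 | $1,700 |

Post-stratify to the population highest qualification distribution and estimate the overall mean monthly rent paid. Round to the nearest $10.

Weight each group's respondent value by its population share:
  no degree: (2,280/12,000) × 2750 = 522.5
  high school: (1,920/12,000) × 550 = 88
  some college: (5,160/12,000) × 1850 = 795.5
  associate degree: (1,560/12,000) × 2450 = 318.5
  bachelor's degree: (1,080/12,000) × 1700 = 153
Post-stratified estimate = 1877.5 → $1,880.

$1,880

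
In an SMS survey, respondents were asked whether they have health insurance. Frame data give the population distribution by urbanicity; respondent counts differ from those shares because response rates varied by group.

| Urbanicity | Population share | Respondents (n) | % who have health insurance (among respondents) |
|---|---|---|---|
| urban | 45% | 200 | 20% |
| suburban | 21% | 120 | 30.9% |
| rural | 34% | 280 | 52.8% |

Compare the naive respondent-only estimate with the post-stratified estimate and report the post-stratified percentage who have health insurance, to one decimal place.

33.4%

Without adjustment, the pooled respondent share is:
  (200/600)×20 + (120/600)×30.9 + (280/600)×52.8 = 37.4867%
Post-stratifying to population shares instead:
  0.45×20 + 0.21×30.9 + 0.34×52.8 = 33.441%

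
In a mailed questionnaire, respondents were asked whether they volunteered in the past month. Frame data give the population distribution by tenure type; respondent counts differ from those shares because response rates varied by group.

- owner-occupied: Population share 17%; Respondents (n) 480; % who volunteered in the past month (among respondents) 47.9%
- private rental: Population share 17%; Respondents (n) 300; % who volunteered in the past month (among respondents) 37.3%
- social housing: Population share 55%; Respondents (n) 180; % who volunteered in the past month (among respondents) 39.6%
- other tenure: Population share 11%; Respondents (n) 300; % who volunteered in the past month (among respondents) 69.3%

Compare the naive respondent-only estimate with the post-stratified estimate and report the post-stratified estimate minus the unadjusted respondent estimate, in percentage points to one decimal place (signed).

-5.4 percentage points

Unadjusted (pooled respondent) estimate weights by respondent counts:
  (480/1260)×47.9 + (300/1260)×37.3 + (180/1260)×39.6 + (300/1260)×69.3 = 49.2857%
Post-stratifying to population shares instead:
  0.17×47.9 + 0.17×37.3 + 0.55×39.6 + 0.11×69.3 = 43.887%
Difference = 43.887 − 49.2857 = -5.3987 pp.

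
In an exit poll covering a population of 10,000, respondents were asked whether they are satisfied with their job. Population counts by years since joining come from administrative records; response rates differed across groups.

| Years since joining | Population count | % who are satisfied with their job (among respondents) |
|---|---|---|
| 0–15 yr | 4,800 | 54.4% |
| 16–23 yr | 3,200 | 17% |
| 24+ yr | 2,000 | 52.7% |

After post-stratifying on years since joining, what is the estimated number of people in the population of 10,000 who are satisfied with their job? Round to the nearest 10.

Apply each group's respondent rate to its population count:
  0–15 yr: 4,800 × 54.4% = 2611.2
  16–23 yr: 3,200 × 17% = 544
  24+ yr: 2,000 × 52.7% = 1054
Estimated total = 4209.2 → 4,210.

4,210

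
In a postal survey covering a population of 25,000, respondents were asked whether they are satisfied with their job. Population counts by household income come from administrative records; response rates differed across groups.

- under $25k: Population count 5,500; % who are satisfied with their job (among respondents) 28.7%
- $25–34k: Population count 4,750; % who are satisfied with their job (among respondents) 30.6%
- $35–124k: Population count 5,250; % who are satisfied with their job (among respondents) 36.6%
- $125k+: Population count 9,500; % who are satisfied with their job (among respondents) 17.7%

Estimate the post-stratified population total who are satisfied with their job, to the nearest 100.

6,600

Each cell contributes its population count × the respondent rate:
  under $25k: 5,500 × 28.7% = 1578.5
  $25–34k: 4,750 × 30.6% = 1453.5
  $35–124k: 5,250 × 36.6% = 1921.5
  $125k+: 9,500 × 17.7% = 1681.5
Estimated total = 6635 → 6,600.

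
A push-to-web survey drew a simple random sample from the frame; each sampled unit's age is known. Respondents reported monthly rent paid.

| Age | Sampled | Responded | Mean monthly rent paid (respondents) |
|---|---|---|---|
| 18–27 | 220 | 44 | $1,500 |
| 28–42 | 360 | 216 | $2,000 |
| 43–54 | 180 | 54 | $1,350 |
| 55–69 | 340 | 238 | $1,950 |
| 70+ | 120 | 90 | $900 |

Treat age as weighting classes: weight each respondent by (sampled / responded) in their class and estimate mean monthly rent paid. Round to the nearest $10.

Response rates by class: 18–27 44/220 = 20%, 28–42 216/360 = 60%, 43–54 54/180 = 30%, 55–69 238/340 = 70%, 70+ 90/120 = 75%.
Inverse-response-rate weighting restores each class to its sampled count, so class totals weight by n_sampled:
  18–27: 220 × 1500 = 330,000
  28–42: 360 × 2000 = 720,000
  43–54: 180 × 1350 = 243,000
  55–69: 340 × 1950 = 663,000
  70+: 120 × 900 = 108,000
Adjusted estimate = 2,064,000 / 1,220 = 1691.8 → $1,690.

$1,690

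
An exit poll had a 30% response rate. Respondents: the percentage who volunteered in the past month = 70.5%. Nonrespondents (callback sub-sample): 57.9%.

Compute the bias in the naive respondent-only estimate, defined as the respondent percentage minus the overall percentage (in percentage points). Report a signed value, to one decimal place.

+8.8 percentage points

Nonresponse fraction = 1 − 0.3 = 0.7.
Bias = (nonresponse fraction) × (respondent percentage − nonrespondent percentage)
     = 0.7 × (70.5 − 57.9) = 0.7 × 12.6 = 8.82.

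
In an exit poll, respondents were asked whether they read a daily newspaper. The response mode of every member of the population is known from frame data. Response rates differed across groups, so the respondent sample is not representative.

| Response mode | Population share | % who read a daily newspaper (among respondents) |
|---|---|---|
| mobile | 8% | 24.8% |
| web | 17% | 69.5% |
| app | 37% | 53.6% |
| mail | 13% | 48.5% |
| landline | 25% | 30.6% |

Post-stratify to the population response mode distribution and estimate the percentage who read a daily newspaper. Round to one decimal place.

47.6%

Reweight to the known response mode distribution:
  mobile: 0.08 × 24.8 = 1.984
  web: 0.17 × 69.5 = 11.815
  app: 0.37 × 53.6 = 19.832
  mail: 0.13 × 48.5 = 6.305
  landline: 0.25 × 30.6 = 7.65
Post-stratified estimate = 47.586 → 47.6%.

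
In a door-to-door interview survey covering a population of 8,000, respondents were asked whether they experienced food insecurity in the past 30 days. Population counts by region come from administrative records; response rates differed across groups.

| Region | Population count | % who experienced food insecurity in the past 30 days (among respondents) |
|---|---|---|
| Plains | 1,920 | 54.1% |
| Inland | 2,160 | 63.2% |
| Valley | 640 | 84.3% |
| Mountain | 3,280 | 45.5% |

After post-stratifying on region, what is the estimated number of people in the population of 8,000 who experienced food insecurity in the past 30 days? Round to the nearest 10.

4,440

Each cell contributes its population count × the respondent rate:
  Plains: 1,920 × 54.1% = 1038.72
  Inland: 2,160 × 63.2% = 1365.12
  Valley: 640 × 84.3% = 539.52
  Mountain: 3,280 × 45.5% = 1492.4
Estimated total = 4435.76 → 4,440.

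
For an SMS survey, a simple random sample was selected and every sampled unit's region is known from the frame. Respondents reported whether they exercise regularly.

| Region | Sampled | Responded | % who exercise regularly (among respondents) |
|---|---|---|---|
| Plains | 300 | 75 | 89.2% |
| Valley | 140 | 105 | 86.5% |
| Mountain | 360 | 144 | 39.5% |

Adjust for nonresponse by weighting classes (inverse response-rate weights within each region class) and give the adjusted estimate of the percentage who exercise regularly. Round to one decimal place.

66.4%

Response rates by class: Plains 75/300 = 25%, Valley 105/140 = 75%, Mountain 144/360 = 40%.
Inverse-response-rate weighting restores each class to its sampled count, so class totals weight by n_sampled:
  Plains: 300 × 89.2 = 26,760
  Valley: 140 × 86.5 = 12,110
  Mountain: 360 × 39.5 = 14,220
Adjusted estimate = 53,090 / 800 = 66.3625 → 66.4%.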